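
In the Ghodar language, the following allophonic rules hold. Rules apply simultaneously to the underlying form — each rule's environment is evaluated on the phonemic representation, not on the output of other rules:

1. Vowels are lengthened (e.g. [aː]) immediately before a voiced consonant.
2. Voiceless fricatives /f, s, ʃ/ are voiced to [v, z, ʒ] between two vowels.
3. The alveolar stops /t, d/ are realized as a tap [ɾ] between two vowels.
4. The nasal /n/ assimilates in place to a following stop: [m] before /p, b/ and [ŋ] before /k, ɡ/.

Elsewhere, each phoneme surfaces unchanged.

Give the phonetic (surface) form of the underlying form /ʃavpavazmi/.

[ʃaːvpaːvaːzmi]

/ʃ/ (word-initial) fails the environment for rule 2, so it stays [ʃ].
Rule 1 applies to /a/ (between /ʃ/ and /v/: before a voiced consonant) → [aː].
/v/ — not in any rule's target class → [v].
/p/ (between /v/ and /a/) is unaffected → [p].
Rule 1 applies to /a/ (between /p/ and /v/: before a voiced consonant) → [aː].
/v/ (between /a/ and /a/): no rule targets it → [v].
/a/ — between /v/ and /z/, before a voiced consonant — surfaces as [aː] (rule 1).
/z/ — not in any rule's target class → [z].
/m/ (between /z/ and /i/) is unaffected → [m].
/i/ (word-final) fails the environment for rule 1, so it stays [i].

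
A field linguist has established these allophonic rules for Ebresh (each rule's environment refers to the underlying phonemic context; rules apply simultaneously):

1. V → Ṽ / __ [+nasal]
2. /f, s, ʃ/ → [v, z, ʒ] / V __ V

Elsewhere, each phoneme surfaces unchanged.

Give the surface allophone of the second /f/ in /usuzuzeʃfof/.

/f/ — word-final; rule 2 does not apply here → [f].

[f]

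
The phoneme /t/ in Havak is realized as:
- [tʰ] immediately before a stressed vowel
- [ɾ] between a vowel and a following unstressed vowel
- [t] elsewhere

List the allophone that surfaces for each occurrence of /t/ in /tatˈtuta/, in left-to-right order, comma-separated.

Occurrence 1 (position 1): no conditioning environment matches → elsewhere allophone [t].
Occurrence 2 (position 3): no conditioning environment matches → elsewhere allophone [t].
Occurrence 3 (position 4): immediately before a stressed vowel → [tʰ].
Occurrence 4 (position 6): between a vowel and an unstressed vowel → [ɾ].

[t], [t], [tʰ], [ɾ]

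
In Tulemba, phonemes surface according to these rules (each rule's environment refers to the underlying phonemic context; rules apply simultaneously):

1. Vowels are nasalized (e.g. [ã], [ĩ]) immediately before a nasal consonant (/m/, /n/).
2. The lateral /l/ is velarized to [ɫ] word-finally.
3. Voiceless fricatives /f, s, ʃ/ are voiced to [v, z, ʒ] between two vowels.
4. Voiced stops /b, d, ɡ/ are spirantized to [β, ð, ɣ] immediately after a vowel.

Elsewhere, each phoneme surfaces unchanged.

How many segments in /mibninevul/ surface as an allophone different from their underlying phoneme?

Segments that undergo a rule: /b/ → [β] (rule 4); /i/ → [ĩ] (rule 1); /l/ → [ɫ] (rule 2).
All other segments surface unchanged.

3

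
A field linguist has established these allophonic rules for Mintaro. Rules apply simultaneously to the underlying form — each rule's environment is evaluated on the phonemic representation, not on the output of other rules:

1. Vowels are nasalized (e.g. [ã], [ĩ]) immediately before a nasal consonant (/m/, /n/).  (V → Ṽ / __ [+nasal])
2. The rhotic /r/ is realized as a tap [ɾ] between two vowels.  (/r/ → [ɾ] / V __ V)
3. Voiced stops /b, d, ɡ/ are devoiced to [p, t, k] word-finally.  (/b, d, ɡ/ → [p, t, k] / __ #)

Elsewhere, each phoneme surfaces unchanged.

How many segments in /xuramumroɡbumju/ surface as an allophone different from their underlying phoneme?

Segments that undergo a rule: /r/ → [ɾ] (rule 2); /a/ → [ã] (rule 1); /u/ → [ũ] (rule 1); /u/ → [ũ] (rule 1).
All other segments surface unchanged.

4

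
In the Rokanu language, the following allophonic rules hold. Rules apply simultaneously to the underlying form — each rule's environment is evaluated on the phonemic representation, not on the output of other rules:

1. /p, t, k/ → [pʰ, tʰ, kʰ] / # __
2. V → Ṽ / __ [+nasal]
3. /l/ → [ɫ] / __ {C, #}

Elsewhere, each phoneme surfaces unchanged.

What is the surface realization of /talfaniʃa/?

/t/ meets the environment for rule 1 (word-initially) → [tʰ].
/a/ (between /t/ and /l/) fails the environment for rule 2, so it stays [a].
/l/ (between /a/ and /f/): word-finally or immediately before a consonant, so rule 3 applies → [ɫ].
/f/ — not in any rule's target class → [f].
/a/ (between /f/ and /n/): before a nasal consonant, so rule 2 applies → [ã].
/n/ — not in any rule's target class → [n].
/i/ (between /n/ and /ʃ/) is in the target of rule 2 but the environment (before a nasal consonant) is not met → [i].
/ʃ/ stays [ʃ].
/a/ (word-final) fails the environment for rule 2, so it stays [a].

[tʰaɫfãniʃa]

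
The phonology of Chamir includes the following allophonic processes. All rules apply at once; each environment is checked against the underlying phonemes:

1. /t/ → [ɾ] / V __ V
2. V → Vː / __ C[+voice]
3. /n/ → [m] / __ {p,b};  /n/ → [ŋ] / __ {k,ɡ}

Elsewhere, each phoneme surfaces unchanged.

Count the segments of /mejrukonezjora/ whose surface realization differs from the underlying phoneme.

Segments that undergo a rule: /e/ → [eː] (rule 2); /o/ → [oː] (rule 2); /e/ → [eː] (rule 2); /o/ → [oː] (rule 2).
All other segments surface unchanged.

4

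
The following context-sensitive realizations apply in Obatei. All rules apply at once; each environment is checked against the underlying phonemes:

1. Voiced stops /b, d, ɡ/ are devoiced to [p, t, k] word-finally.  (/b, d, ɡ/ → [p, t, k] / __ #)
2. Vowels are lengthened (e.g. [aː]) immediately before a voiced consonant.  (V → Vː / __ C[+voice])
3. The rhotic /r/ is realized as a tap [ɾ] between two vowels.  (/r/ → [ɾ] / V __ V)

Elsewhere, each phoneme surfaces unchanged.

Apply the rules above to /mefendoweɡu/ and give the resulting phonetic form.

[mefeːndoːweːɡu]

/e/ — between /m/ and /f/; rule 2 does not apply here → [e].
/e/ (between /f/ and /n/) occurs before a voiced consonant → [eː] by rule 2.
/d/ — between /n/ and /o/; rule 1 does not apply here → [d].
/o/ (between /d/ and /w/) occurs before a voiced consonant → [oː] by rule 2.
/e/ meets the environment for rule 2 (before a voiced consonant) → [eː].
/ɡ/ (between /e/ and /u/) fails the environment for rule 1, so it stays [ɡ].
/u/ (word-final) fails the environment for rule 2, so it stays [u].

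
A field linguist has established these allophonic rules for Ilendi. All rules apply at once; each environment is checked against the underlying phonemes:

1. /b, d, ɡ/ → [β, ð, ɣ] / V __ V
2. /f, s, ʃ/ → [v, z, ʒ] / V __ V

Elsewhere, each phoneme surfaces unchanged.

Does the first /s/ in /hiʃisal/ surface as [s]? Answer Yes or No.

/s/ meets the environment for rule 2 (between two vowels) → [z].
The actual realization is [z], not [s].

No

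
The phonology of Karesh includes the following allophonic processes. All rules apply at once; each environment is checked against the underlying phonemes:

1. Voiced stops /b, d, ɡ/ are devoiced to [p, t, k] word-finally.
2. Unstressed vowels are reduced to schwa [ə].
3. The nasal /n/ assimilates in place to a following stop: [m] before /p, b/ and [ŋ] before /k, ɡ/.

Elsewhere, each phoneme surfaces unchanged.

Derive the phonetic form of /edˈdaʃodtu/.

Rule 2 applies to /e/ (word-initial: in an unstressed syllable) → [ə].
/d/ (between /e/ and /d/) fails the environment for rule 1, so it stays [d].
/d/ — between /d/ and /a/; rule 1 does not apply here → [d].
/a/ (between /d/ and /ʃ/): rule 2 targets it, but not in an unstressed syllable → unchanged [a].
/ʃ/ — not in any rule's target class → [ʃ].
/o/ (between /ʃ/ and /d/): in an unstressed syllable, so rule 2 applies → [ə].
/d/ — between /o/ and /t/; rule 1 does not apply here → [d].
/t/ — not in any rule's target class → [t].
/u/ (word-final): in an unstressed syllable, so rule 2 applies → [ə].

[ədˈdaʃədtə]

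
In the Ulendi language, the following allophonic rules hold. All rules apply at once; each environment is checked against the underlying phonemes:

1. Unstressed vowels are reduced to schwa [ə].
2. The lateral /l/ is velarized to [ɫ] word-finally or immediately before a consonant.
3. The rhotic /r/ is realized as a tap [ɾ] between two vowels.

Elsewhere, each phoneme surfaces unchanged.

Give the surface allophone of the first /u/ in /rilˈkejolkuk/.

[ə]

/u/ — between /k/ and /k/, in an unstressed syllable — surfaces as [ə] (rule 1).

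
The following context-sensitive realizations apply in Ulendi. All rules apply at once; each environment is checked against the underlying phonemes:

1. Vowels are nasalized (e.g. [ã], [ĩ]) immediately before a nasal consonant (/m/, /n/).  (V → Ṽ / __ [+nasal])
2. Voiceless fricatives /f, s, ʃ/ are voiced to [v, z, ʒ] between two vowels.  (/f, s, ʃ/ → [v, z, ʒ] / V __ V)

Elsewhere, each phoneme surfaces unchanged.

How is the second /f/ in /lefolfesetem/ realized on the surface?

/f/ — between /l/ and /e/; rule 2 does not apply here → [f].

[f]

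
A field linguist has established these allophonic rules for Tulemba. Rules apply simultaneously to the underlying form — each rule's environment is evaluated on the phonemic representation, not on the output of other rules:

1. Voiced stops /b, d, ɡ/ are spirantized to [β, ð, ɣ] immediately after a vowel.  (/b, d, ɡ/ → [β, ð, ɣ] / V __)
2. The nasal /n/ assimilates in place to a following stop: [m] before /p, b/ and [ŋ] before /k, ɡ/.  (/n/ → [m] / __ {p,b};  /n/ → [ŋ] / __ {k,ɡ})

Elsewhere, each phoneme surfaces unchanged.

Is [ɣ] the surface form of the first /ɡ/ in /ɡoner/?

/ɡ/ (word-initial) is in the target of rule 1 but the environment (immediately after a vowel) is not met → [ɡ].
The actual realization is [ɡ], not [ɣ].

No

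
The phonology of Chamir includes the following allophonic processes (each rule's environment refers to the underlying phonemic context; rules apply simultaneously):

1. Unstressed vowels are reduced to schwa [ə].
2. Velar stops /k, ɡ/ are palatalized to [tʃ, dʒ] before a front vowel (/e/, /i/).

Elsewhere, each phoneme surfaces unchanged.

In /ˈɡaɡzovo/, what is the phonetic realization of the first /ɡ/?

/ɡ/ (word-initial) is in the target of rule 2 but the environment (before a front vowel) is not met → [ɡ].

[ɡ]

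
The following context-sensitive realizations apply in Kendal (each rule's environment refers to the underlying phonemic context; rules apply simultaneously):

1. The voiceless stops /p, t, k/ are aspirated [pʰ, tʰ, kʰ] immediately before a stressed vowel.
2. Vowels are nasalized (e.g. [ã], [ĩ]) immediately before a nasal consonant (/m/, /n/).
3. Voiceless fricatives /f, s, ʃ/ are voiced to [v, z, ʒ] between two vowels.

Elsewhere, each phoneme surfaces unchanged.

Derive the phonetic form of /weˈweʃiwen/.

/e/ (between /w/ and /w/) fails the environment for rule 2, so it stays [e].
/e/ — between /w/ and /ʃ/; rule 2 does not apply here → [e].
/ʃ/ (between /e/ and /i/) occurs between two vowels → [ʒ] by rule 3.
/i/ (between /ʃ/ and /w/) fails the environment for rule 2, so it stays [i].
/e/ (between /w/ and /n/): before a nasal consonant, so rule 2 applies → [ẽ].

[weˈweʒiwẽn]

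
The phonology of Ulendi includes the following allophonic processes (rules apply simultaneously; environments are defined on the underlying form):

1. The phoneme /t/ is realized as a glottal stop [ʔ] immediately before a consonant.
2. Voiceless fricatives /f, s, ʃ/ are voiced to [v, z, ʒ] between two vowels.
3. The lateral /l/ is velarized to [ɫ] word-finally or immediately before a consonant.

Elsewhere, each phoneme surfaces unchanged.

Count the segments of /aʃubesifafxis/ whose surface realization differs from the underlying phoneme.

Segments that undergo a rule: /ʃ/ → [ʒ] (rule 2); /s/ → [z] (rule 2); /f/ → [v] (rule 2).
All other segments surface unchanged.

3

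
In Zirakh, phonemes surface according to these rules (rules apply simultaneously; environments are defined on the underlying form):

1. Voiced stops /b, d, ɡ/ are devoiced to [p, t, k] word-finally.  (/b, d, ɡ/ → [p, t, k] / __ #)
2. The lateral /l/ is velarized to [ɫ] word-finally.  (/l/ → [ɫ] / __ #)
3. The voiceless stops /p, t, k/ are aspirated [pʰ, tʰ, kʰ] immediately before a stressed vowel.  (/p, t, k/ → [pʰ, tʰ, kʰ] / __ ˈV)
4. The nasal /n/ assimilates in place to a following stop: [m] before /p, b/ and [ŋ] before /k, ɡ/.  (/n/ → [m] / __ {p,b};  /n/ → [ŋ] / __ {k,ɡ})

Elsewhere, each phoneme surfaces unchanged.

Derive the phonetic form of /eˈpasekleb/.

[eˈpʰaseklep]

/e/ stays [e].
/p/ — between /e/ and /a/, immediately before a stressed vowel — surfaces as [pʰ] (rule 3).
/a/ stays [a].
/s/ (between /a/ and /e/) is unaffected → [s].
/e/ stays [e].
/k/ (between /e/ and /l/): rule 3 targets it, but not immediately before a stressed vowel → unchanged [k].
/l/ (between /k/ and /e/): rule 2 targets it, but not word-finally → unchanged [l].
/e/ (between /l/ and /b/): no rule targets it → [e].
/b/ (word-final) occurs word-finally → [p] by rule 1.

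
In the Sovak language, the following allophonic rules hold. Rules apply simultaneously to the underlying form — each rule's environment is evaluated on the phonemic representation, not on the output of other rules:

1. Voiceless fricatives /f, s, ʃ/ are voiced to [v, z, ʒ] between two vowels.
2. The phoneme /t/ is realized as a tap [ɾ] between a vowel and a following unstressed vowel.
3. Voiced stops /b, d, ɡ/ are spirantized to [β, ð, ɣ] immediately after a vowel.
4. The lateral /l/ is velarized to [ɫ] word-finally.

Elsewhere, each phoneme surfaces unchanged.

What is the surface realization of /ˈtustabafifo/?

[ˈtustaβavivo]

/t/ (word-initial): rule 2 targets it, but not between a vowel and a following unstressed vowel → unchanged [t].
/s/ — between /u/ and /t/; rule 1 does not apply here → [s].
/t/ (between /s/ and /a/) fails the environment for rule 2, so it stays [t].
/b/ (between /a/ and /a/): immediately after a vowel, so rule 3 applies → [β].
/f/ — between /a/ and /i/, between two vowels — surfaces as [v] (rule 1).
/f/ (between /i/ and /o/) occurs between two vowels → [v] by rule 1.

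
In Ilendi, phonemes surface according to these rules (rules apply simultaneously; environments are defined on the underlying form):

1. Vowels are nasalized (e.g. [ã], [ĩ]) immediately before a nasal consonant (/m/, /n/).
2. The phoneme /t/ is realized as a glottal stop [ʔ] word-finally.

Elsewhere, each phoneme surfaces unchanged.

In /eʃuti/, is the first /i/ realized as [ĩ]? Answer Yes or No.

No

/i/ (word-final) is in the target of rule 1 but the environment (before a nasal consonant) is not met → [i].
The actual realization is [i], not [ĩ].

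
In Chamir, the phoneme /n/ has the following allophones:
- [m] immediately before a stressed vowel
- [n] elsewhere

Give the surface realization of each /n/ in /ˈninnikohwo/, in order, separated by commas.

[m], [n], [n]

Occurrence 1 (position 1): immediately before a stressed vowel → [m].
Occurrence 2 (position 3): no conditioning environment matches → elsewhere allophone [n].
Occurrence 3 (position 4): no conditioning environment matches → elsewhere allophone [n].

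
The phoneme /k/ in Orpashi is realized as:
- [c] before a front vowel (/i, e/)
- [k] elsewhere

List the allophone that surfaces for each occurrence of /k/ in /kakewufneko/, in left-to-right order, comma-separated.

[k], [c], [k]

Occurrence 1 (position 1): no conditioning environment matches → elsewhere allophone [k].
Occurrence 2 (position 3): before a front vowel → [c].
Occurrence 3 (position 10): no conditioning environment matches → elsewhere allophone [k].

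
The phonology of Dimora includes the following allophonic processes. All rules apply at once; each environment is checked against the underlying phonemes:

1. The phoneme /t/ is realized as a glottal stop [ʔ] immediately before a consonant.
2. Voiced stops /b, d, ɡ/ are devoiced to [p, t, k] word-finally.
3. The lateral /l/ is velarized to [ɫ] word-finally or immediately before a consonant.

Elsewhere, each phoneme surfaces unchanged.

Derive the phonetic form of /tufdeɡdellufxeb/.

/t/ (word-initial) fails the environment for rule 1, so it stays [t].
/d/ (between /f/ and /e/) fails the environment for rule 2, so it stays [d].
/ɡ/ (between /e/ and /d/): rule 2 targets it, but not word-finally → unchanged [ɡ].
/d/ — between /ɡ/ and /e/; rule 2 does not apply here → [d].
/l/ meets the environment for rule 3 (word-finally or immediately before a consonant) → [ɫ].
/l/ (between /l/ and /u/) fails the environment for rule 3, so it stays [l].
/b/ — word-final, word-finally — surfaces as [p] (rule 2).

[tufdeɡdeɫlufxep]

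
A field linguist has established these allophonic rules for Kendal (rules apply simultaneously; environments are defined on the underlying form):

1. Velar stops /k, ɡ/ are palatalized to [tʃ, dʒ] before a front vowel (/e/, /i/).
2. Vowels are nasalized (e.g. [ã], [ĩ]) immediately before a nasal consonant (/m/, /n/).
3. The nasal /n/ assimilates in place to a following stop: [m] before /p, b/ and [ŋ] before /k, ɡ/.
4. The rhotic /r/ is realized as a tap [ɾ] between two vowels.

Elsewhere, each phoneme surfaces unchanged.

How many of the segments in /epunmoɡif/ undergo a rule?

2

Segments that undergo a rule: /u/ → [ũ] (rule 2); /ɡ/ → [dʒ] (rule 1).
All other segments surface unchanged.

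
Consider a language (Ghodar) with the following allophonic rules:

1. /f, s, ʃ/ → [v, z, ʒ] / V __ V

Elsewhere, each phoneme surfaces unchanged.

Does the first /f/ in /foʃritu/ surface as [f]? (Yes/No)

/f/ (word-initial) fails the environment for rule 1, so it stays [f].
The actual realization is [f], which matches [f].

Yes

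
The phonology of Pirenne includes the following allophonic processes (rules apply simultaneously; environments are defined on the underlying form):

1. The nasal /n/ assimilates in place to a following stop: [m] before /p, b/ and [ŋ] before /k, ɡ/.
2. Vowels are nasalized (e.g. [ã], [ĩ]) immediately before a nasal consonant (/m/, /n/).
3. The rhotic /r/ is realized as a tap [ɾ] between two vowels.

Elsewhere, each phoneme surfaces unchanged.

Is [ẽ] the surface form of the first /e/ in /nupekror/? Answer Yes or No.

No

/e/ (between /p/ and /k/) fails the environment for rule 2, so it stays [e].
The actual realization is [e], not [ẽ].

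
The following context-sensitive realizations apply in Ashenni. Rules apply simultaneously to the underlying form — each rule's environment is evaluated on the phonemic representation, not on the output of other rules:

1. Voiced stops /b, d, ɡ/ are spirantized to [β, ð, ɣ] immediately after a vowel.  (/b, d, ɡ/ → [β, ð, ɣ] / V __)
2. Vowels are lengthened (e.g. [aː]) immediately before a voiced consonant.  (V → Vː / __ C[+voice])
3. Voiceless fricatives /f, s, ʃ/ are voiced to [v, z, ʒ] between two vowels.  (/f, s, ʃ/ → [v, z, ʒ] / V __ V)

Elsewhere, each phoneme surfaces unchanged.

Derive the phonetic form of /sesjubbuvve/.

/s/ (word-initial) is in the target of rule 3 but the environment (between two vowels) is not met → [s].
/e/ — between /s/ and /s/; rule 2 does not apply here → [e].
/s/ (between /e/ and /j/): rule 3 targets it, but not between two vowels → unchanged [s].
/j/ (between /s/ and /u/) is unaffected → [j].
/u/ — between /j/ and /b/, before a voiced consonant — surfaces as [uː] (rule 2).
/b/ meets the environment for rule 1 (immediately after a vowel) → [β].
/b/ (between /b/ and /u/): rule 1 targets it, but not immediately after a vowel → unchanged [b].
/u/ — between /b/ and /v/, before a voiced consonant — surfaces as [uː] (rule 2).
/v/ stays [v].
/v/ (between /v/ and /e/): no rule targets it → [v].
/e/ — word-final; rule 2 does not apply here → [e].

[sesjuːβbuːvve]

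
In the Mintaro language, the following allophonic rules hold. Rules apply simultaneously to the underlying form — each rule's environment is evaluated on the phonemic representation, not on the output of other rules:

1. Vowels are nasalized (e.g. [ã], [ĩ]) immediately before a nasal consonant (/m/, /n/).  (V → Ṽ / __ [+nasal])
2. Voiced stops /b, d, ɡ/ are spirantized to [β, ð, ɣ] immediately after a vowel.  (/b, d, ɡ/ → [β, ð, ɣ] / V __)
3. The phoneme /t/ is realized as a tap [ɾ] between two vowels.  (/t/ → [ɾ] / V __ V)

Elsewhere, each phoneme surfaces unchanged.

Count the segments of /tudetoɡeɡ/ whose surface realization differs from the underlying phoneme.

4

Segments that undergo a rule: /d/ → [ð] (rule 2); /t/ → [ɾ] (rule 3); /ɡ/ → [ɣ] (rule 2); /ɡ/ → [ɣ] (rule 2).
All other segments surface unchanged.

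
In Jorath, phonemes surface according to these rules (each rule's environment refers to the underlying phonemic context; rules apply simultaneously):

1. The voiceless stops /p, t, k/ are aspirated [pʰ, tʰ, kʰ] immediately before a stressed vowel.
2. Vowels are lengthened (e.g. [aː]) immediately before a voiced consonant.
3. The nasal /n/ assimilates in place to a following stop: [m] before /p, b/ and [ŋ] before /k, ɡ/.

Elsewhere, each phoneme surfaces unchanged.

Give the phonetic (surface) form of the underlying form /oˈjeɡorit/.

[oːˈjeːɡoːrit]

/o/ (word-initial) occurs before a voiced consonant → [oː] by rule 2.
/j/ stays [j].
/e/ (between /j/ and /ɡ/) occurs before a voiced consonant → [eː] by rule 2.
/ɡ/ (between /e/ and /o/) is unaffected → [ɡ].
/o/ (between /ɡ/ and /r/): before a voiced consonant, so rule 2 applies → [oː].
/r/ — not in any rule's target class → [r].
/i/ (between /r/ and /t/) fails the environment for rule 2, so it stays [i].
/t/ — word-final; rule 1 does not apply here → [t].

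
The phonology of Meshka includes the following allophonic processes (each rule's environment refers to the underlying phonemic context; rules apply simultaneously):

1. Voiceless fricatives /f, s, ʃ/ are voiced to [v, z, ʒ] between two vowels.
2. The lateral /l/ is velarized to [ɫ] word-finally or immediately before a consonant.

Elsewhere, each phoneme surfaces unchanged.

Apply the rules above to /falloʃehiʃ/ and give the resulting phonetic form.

[faɫloʒehiʃ]

/f/ (word-initial): rule 1 targets it, but not between two vowels → unchanged [f].
/a/ stays [a].
/l/ — between /a/ and /l/, word-finally or immediately before a consonant — surfaces as [ɫ] (rule 2).
/l/ (between /l/ and /o/): rule 2 targets it, but not word-finally or immediately before a consonant → unchanged [l].
/o/ (between /l/ and /ʃ/) is unaffected → [o].
/ʃ/ meets the environment for rule 1 (between two vowels) → [ʒ].
/e/ (between /ʃ/ and /h/): no rule targets it → [e].
/h/ (between /e/ and /i/) is unaffected → [h].
/i/ (between /h/ and /ʃ/): no rule targets it → [i].
/ʃ/ (word-final) fails the environment for rule 1, so it stays [ʃ].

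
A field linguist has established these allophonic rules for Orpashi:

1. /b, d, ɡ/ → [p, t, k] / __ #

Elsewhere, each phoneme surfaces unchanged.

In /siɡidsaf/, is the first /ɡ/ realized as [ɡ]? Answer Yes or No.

/ɡ/ — between /i/ and /i/; rule 1 does not apply here → [ɡ].
The actual realization is [ɡ], which matches [ɡ].

Yes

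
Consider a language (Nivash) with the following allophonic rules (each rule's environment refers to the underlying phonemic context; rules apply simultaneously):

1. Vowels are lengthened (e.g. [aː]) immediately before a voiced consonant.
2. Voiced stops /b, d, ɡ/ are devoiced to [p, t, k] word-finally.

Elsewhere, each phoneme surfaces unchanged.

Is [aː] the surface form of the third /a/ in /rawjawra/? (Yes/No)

/a/ (word-final) fails the environment for rule 1, so it stays [a].
The actual realization is [a], not [aː].

No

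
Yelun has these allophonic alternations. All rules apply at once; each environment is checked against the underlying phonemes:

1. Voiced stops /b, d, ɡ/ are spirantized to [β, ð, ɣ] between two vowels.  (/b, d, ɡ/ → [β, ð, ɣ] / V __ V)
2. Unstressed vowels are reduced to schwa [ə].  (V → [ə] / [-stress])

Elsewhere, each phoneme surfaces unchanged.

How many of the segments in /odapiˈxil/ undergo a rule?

4

Segments that undergo a rule: /o/ → [ə] (rule 2); /d/ → [ð] (rule 1); /a/ → [ə] (rule 2); /i/ → [ə] (rule 2).
All other segments surface unchanged.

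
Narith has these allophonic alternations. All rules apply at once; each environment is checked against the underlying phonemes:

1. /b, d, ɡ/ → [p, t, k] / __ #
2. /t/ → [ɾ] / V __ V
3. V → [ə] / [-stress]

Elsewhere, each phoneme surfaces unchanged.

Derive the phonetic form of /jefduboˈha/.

[jəfdəbəˈha]

/j/ — not in any rule's target class → [j].
Rule 3 applies to /e/ (between /j/ and /f/: in an unstressed syllable) → [ə].
/f/ — not in any rule's target class → [f].
/d/ (between /f/ and /u/) fails the environment for rule 1, so it stays [d].
Rule 3 applies to /u/ (between /d/ and /b/: in an unstressed syllable) → [ə].
/b/ (between /u/ and /o/) fails the environment for rule 1, so it stays [b].
/o/ (between /b/ and /h/) occurs in an unstressed syllable → [ə] by rule 3.
/h/ — not in any rule's target class → [h].
/a/ (word-final): rule 3 targets it, but not in an unstressed syllable → unchanged [a].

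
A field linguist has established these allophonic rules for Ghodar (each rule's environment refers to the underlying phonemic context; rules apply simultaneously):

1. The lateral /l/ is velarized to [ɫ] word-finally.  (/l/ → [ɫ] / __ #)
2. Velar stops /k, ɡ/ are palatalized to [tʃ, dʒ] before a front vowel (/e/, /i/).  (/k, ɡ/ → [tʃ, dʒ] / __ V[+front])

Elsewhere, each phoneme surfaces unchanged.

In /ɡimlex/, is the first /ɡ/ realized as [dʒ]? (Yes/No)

Yes

/ɡ/ (word-initial) occurs before a front vowel → [dʒ] by rule 2.
The actual realization is [dʒ], which matches [dʒ].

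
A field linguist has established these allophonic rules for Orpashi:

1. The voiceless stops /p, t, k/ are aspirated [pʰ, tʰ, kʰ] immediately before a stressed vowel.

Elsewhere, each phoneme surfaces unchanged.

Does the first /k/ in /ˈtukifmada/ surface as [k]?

/k/ — between /u/ and /i/; rule 1 does not apply here → [k].
The actual realization is [k], which matches [k].

Yes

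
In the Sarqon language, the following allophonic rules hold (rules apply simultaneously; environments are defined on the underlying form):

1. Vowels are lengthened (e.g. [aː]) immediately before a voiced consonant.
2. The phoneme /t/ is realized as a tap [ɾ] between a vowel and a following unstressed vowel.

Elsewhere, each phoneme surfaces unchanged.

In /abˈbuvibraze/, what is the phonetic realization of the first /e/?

/e/ (word-final) is in the target of rule 1 but the environment (before a voiced consonant) is not met → [e].

[e]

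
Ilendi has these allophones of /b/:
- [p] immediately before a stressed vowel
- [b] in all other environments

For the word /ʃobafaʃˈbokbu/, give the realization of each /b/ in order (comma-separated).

Occurrence 1 (position 3): no conditioning environment matches → elsewhere allophone [b].
Occurrence 2 (position 8): immediately before a stressed vowel → [p].
Occurrence 3 (position 11): no conditioning environment matches → elsewhere allophone [b].

[b], [p], [b]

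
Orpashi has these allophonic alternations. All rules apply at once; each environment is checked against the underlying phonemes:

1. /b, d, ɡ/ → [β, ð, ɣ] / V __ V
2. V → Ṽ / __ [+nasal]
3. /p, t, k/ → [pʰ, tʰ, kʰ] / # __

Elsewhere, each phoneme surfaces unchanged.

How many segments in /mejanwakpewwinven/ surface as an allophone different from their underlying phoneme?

3

Segments that undergo a rule: /a/ → [ã] (rule 2); /i/ → [ĩ] (rule 2); /e/ → [ẽ] (rule 2).
All other segments surface unchanged.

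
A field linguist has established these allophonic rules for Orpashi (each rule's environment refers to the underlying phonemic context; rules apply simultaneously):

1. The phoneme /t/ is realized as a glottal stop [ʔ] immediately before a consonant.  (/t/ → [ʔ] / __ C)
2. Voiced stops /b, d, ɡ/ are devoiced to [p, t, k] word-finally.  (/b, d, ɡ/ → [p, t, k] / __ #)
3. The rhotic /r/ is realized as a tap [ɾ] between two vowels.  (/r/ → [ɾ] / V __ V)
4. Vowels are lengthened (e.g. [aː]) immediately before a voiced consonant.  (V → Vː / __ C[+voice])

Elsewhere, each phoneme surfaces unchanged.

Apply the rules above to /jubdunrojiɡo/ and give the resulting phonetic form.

/j/ — not in any rule's target class → [j].
/u/ — between /j/ and /b/, before a voiced consonant — surfaces as [uː] (rule 4).
/b/ (between /u/ and /d/) is in the target of rule 2 but the environment (word-finally) is not met → [b].
/d/ (between /b/ and /u/) fails the environment for rule 2, so it stays [d].
/u/ (between /d/ and /n/) occurs before a voiced consonant → [uː] by rule 4.
/n/ — not in any rule's target class → [n].
/r/ (between /n/ and /o/): rule 3 targets it, but not between two vowels → unchanged [r].
/o/ (between /r/ and /j/): before a voiced consonant, so rule 4 applies → [oː].
/j/ (between /o/ and /i/): no rule targets it → [j].
/i/ — between /j/ and /ɡ/, before a voiced consonant — surfaces as [iː] (rule 4).
/ɡ/ (between /i/ and /o/) fails the environment for rule 2, so it stays [ɡ].
/o/ — word-final; rule 4 does not apply here → [o].

[juːbduːnroːjiːɡo]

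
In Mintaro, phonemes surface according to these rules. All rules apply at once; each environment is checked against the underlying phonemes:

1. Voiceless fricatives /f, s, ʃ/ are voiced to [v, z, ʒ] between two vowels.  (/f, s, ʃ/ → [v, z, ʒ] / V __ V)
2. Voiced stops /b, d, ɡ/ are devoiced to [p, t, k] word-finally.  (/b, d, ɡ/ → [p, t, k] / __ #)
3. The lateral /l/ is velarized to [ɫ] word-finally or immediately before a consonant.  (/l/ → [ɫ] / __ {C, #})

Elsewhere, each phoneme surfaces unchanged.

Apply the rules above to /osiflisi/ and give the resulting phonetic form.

[oziflizi]

/o/ stays [o].
/s/ (between /o/ and /i/) occurs between two vowels → [z] by rule 1.
/i/ (between /s/ and /f/) is unaffected → [i].
/f/ — between /i/ and /l/; rule 1 does not apply here → [f].
/l/ — between /f/ and /i/; rule 3 does not apply here → [l].
/i/ (between /l/ and /s/) is unaffected → [i].
/s/ meets the environment for rule 1 (between two vowels) → [z].
/i/ — not in any rule's target class → [i].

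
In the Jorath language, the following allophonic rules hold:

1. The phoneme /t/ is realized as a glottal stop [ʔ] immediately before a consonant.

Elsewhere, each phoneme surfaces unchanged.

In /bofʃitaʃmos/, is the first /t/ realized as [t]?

/t/ (between /i/ and /a/): rule 1 targets it, but not immediately before a consonant → unchanged [t].
The actual realization is [t], which matches [t].

Yes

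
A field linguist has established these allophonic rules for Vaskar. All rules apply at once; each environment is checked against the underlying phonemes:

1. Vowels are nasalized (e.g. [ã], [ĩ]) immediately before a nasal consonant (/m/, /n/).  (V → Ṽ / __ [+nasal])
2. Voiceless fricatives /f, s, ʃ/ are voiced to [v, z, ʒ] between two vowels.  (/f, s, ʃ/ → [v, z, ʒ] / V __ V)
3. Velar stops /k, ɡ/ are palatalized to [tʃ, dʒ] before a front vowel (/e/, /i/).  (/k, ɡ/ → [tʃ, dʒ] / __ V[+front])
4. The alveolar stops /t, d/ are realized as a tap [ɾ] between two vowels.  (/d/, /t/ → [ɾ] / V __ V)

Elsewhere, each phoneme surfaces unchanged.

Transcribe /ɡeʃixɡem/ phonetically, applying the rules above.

/ɡ/ (word-initial): before a front vowel, so rule 3 applies → [dʒ].
/e/ (between /ɡ/ and /ʃ/) is in the target of rule 1 but the environment (before a nasal consonant) is not met → [e].
Rule 2 applies to /ʃ/ (between /e/ and /i/: between two vowels) → [ʒ].
/i/ (between /ʃ/ and /x/): rule 1 targets it, but not before a nasal consonant → unchanged [i].
/x/ (between /i/ and /ɡ/) is unaffected → [x].
/ɡ/ meets the environment for rule 3 (before a front vowel) → [dʒ].
/e/ (between /ɡ/ and /m/): before a nasal consonant, so rule 1 applies → [ẽ].
/m/ (word-final): no rule targets it → [m].

[dʒeʒixdʒẽm]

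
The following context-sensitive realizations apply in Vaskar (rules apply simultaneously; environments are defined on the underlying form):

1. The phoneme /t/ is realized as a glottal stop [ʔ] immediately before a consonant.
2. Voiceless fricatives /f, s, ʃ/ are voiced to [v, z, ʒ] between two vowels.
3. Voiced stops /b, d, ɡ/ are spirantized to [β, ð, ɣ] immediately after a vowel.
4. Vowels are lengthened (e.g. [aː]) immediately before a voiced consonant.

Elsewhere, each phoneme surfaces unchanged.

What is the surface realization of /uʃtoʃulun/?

[uʃtoʒuːluːn]

/u/ (word-initial) fails the environment for rule 4, so it stays [u].
/ʃ/ (between /u/ and /t/) is in the target of rule 2 but the environment (between two vowels) is not met → [ʃ].
/t/ (between /ʃ/ and /o/) is in the target of rule 1 but the environment (immediately before a consonant) is not met → [t].
/o/ (between /t/ and /ʃ/) fails the environment for rule 4, so it stays [o].
/ʃ/ — between /o/ and /u/, between two vowels — surfaces as [ʒ] (rule 2).
/u/ (between /ʃ/ and /l/): before a voiced consonant, so rule 4 applies → [uː].
/l/ (between /u/ and /u/): no rule targets it → [l].
/u/ (between /l/ and /n/) occurs before a voiced consonant → [uː] by rule 4.
/n/ stays [n].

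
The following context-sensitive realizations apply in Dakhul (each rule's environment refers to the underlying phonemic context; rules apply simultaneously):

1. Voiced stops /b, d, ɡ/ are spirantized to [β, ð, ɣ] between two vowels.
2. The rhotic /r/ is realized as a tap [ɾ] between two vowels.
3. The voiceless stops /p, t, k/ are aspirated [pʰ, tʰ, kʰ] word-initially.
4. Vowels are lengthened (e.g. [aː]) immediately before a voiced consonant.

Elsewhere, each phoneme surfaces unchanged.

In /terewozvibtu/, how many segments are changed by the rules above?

6

Segments that undergo a rule: /t/ → [tʰ] (rule 3); /e/ → [eː] (rule 4); /r/ → [ɾ] (rule 2); /e/ → [eː] (rule 4); /o/ → [oː] (rule 4); /i/ → [iː] (rule 4).
All other segments surface unchanged.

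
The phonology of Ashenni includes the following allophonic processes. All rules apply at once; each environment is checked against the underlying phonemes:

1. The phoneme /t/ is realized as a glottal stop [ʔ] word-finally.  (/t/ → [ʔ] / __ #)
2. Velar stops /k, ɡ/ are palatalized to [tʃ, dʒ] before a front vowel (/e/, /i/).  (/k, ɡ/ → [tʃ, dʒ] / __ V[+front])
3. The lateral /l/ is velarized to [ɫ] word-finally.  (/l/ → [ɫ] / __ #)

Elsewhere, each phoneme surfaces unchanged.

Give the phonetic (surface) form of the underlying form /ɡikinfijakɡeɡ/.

/ɡ/ meets the environment for rule 2 (before a front vowel) → [dʒ].
/k/ — between /i/ and /i/, before a front vowel — surfaces as [tʃ] (rule 2).
/k/ (between /a/ and /ɡ/) is in the target of rule 2 but the environment (before a front vowel) is not met → [k].
/ɡ/ meets the environment for rule 2 (before a front vowel) → [dʒ].
/ɡ/ (word-final) is in the target of rule 2 but the environment (before a front vowel) is not met → [ɡ].

[dʒitʃinfijakdʒeɡ]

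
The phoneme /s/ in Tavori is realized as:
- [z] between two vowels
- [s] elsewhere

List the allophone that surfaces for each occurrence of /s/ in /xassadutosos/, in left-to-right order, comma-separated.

Occurrence 1 (position 3): no conditioning environment matches → elsewhere allophone [s].
Occurrence 2 (position 4): no conditioning environment matches → elsewhere allophone [s].
Occurrence 3 (position 10): between two vowels → [z].
Occurrence 4 (position 12): no conditioning environment matches → elsewhere allophone [s].

[s], [s], [z], [s]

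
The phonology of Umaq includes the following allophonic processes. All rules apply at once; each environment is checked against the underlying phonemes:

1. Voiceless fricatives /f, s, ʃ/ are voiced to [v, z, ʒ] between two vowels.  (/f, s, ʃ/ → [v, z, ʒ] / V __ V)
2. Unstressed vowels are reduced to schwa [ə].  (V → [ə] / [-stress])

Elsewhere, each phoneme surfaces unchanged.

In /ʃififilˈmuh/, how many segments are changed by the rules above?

Segments that undergo a rule: /i/ → [ə] (rule 2); /f/ → [v] (rule 1); /i/ → [ə] (rule 2); /f/ → [v] (rule 1); /i/ → [ə] (rule 2).
All other segments surface unchanged.

5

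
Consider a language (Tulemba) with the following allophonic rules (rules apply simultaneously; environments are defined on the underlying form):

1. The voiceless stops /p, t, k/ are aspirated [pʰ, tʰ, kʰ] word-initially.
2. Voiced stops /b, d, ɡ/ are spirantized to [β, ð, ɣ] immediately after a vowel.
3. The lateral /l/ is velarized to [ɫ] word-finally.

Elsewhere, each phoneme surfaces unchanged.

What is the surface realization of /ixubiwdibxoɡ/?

[ixuβiwdiβxoɣ]

/b/ (between /u/ and /i/) occurs immediately after a vowel → [β] by rule 2.
/d/ (between /w/ and /i/) fails the environment for rule 2, so it stays [d].
Rule 2 applies to /b/ (between /i/ and /x/: immediately after a vowel) → [β].
/ɡ/ (word-final) occurs immediately after a vowel → [ɣ] by rule 2.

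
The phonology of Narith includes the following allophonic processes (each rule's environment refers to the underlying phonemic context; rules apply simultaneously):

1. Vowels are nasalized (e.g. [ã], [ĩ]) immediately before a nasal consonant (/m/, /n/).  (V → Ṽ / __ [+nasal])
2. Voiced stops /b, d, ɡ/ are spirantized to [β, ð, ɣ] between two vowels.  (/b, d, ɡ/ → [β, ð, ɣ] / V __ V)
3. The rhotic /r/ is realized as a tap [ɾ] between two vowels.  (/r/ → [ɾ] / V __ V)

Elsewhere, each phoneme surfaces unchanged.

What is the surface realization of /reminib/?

[rẽmĩnib]

/r/ (word-initial) fails the environment for rule 3, so it stays [r].
Rule 1 applies to /e/ (between /r/ and /m/: before a nasal consonant) → [ẽ].
/i/ — between /m/ and /n/, before a nasal consonant — surfaces as [ĩ] (rule 1).
/i/ (between /n/ and /b/) is in the target of rule 1 but the environment (before a nasal consonant) is not met → [i].
/b/ (word-final) fails the environment for rule 2, so it stays [b].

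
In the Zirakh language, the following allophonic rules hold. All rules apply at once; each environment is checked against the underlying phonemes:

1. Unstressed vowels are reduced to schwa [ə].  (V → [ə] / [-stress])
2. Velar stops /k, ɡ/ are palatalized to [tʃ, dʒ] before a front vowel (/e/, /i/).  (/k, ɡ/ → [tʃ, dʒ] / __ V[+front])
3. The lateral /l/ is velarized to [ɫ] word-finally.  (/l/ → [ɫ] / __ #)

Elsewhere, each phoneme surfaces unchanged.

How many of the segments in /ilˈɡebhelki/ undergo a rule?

5

Segments that undergo a rule: /i/ → [ə] (rule 1); /ɡ/ → [dʒ] (rule 2); /e/ → [ə] (rule 1); /k/ → [tʃ] (rule 2); /i/ → [ə] (rule 1).
All other segments surface unchanged.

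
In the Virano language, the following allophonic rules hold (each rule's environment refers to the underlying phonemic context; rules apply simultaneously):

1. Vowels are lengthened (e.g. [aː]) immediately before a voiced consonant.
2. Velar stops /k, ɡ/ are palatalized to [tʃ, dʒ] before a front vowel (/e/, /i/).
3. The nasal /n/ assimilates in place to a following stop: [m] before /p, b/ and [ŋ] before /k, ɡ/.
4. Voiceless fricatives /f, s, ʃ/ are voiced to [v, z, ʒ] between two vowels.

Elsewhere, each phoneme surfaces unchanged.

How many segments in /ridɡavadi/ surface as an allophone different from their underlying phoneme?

Segments that undergo a rule: /i/ → [iː] (rule 1); /a/ → [aː] (rule 1); /a/ → [aː] (rule 1).
All other segments surface unchanged.

3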